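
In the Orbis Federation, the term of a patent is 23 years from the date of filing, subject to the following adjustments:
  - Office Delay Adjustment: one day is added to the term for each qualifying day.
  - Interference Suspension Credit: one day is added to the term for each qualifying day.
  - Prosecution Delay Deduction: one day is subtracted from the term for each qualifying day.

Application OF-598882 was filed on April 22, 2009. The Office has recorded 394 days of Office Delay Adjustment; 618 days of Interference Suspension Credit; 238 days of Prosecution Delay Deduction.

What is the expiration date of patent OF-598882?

Base term: filing date + 23 years → 22 April 2032.
Office Delay Adjustment: +394 days → 21 May 2033.
Interference Suspension Credit: +618 days → 29 January 2035.
Prosecution Delay Deduction: −238 days → 5 June 2034.

2034-06-05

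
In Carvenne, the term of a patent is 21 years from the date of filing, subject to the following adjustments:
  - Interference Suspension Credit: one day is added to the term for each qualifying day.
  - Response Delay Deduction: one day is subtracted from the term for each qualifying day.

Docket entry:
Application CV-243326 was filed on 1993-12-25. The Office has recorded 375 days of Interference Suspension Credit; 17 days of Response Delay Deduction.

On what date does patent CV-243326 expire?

December 18, 2015

Base term: filing date + 21 years → 25 December 2014.
Interference Suspension Credit: +375 days → 4 January 2016.
Response Delay Deduction: −17 days → 18 December 2015.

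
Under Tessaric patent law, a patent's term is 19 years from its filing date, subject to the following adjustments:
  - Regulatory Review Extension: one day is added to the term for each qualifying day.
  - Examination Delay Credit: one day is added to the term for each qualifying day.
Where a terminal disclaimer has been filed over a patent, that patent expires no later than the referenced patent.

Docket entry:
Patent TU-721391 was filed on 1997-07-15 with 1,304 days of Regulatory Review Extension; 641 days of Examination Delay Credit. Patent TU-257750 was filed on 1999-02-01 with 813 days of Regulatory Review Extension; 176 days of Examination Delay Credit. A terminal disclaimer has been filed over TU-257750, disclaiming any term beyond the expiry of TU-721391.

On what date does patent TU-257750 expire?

2020-10-17

Natural term of TU-257750:
  Base: filing + 19 years → 1 February 2018.
  Regulatory Review Extension: +813 days → 24 April 2020.
  Examination Delay Credit: +176 days → 17 October 2020.
Expiry of referenced patent TU-721391:
  Base: filing + 19 years → 15 July 2016.
  Regulatory Review Extension: +1304 days → 9 February 2020.
  Examination Delay Credit: +641 days → 11 November 2021.
Terminal disclaimer: TU-257750 expires on the earlier of 17 October 2020 and 11 November 2021.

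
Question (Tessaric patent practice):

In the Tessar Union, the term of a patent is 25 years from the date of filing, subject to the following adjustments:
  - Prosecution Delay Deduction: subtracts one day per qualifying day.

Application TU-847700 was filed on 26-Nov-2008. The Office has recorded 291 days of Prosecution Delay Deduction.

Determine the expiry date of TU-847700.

2033-02-08

Base term: filing date + 25 years → 26 November 2033.
Prosecution Delay Deduction: −291 days → 8 February 2033.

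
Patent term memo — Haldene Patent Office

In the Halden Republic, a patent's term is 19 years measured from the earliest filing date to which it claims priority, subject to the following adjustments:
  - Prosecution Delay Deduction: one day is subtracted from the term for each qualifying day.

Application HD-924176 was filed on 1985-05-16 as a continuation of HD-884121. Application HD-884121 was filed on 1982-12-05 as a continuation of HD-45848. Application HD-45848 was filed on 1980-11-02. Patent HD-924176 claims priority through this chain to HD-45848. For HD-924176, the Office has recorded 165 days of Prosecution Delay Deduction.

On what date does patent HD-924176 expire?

Earliest priority filing: 2 November 1980.
Base term: 2 November 1980 + 19 years → 2 November 1999.
Prosecution Delay Deduction: −165 days → 21 May 1999.

1999-05-21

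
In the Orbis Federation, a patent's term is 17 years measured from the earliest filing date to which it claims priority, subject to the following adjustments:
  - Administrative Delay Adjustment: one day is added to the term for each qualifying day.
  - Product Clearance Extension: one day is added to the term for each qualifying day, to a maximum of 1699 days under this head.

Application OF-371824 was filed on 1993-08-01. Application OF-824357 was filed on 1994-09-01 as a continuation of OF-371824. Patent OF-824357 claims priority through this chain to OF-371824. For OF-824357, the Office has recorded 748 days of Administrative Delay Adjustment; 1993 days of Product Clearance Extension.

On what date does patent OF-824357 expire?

Earliest priority filing: 1 August 1993.
Base term: 1 August 1993 + 17 years → 1 August 2010.
Administrative Delay Adjustment: +748 days → 18 August 2012.
Product Clearance Extension: 1993 days claimed exceeds the 1699-day cap, so +1699 days → 13 April 2017.

2017-04-13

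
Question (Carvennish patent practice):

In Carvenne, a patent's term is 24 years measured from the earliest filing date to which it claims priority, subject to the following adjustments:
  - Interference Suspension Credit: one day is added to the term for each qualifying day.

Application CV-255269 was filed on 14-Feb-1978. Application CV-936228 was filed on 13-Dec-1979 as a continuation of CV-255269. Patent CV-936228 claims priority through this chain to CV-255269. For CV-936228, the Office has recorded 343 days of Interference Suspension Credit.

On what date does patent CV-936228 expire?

January 23, 2003

Earliest priority filing: 14 February 1978.
Base term: 14 February 1978 + 24 years → 14 February 2002.
Interference Suspension Credit: +343 days → 23 January 2003.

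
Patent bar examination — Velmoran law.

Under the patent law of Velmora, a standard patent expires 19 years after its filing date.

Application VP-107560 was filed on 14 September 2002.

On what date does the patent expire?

September 14, 2021

Filing date + 19 years → 14 September 2021.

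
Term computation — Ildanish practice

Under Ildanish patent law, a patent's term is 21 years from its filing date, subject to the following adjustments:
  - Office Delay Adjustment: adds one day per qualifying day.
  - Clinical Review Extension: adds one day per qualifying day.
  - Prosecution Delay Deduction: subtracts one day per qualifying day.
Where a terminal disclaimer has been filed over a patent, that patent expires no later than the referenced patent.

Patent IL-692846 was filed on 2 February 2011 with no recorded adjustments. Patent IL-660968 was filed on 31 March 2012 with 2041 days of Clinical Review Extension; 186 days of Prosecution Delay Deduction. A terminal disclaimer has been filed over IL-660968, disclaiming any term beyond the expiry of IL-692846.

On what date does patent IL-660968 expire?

2032-02-02

Natural term of IL-660968:
  Base: filing + 21 years → 31 March 2033.
  Clinical Review Extension: +2041 days → 1 November 2038.
  Prosecution Delay Deduction: −186 days → 29 April 2038.
Expiry of referenced patent IL-692846:
  Base: filing + 21 years → 2 February 2032.
Terminal disclaimer: IL-660968 expires on the earlier of 29 April 2038 and 2 February 2032.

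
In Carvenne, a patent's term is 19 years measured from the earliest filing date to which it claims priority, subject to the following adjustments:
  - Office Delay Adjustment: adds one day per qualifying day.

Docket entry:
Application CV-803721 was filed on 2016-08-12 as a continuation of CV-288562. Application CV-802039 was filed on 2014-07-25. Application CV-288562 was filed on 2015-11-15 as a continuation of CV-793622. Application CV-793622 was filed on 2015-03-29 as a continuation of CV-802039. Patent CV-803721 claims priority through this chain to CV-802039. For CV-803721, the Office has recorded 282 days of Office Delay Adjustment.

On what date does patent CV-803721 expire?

Earliest priority filing: 25 July 2014.
Base term: 25 July 2014 + 19 years → 25 July 2033.
Office Delay Adjustment: +282 days → 3 May 2034.

May 3, 2034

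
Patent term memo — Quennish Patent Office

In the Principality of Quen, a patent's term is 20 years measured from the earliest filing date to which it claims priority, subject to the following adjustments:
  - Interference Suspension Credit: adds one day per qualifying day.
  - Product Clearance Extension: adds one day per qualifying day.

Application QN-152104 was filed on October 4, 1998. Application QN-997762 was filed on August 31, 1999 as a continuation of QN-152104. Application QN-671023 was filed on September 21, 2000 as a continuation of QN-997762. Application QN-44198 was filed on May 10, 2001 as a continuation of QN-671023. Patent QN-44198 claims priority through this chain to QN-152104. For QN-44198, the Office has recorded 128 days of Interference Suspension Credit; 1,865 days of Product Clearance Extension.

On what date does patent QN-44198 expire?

Earliest priority filing: 4 October 1998.
Base term: 4 October 1998 + 20 years → 4 October 2018.
Interference Suspension Credit: +128 days → 9 February 2019.
Product Clearance Extension: +1865 days → 19 March 2024.

2024-03-19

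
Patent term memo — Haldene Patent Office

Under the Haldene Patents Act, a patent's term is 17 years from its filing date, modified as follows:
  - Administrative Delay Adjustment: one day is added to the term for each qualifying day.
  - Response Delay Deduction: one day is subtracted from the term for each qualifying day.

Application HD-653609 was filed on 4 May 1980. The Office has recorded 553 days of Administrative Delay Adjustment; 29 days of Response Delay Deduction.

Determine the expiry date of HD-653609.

Base term: filing date + 17 years → 4 May 1997.
Administrative Delay Adjustment: +553 days → 8 November 1998.
Response Delay Deduction: −29 days → 10 October 1998.

October 10, 1998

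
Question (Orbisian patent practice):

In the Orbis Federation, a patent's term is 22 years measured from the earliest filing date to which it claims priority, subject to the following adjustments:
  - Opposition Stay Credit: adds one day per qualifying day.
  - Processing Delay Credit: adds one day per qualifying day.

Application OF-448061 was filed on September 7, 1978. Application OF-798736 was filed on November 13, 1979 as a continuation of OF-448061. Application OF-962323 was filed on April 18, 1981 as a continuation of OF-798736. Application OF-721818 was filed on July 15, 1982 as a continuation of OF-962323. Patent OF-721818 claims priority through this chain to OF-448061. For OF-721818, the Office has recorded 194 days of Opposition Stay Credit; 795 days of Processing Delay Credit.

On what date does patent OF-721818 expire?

2003-05-24

Earliest priority filing: 7 September 1978.
Base term: 7 September 1978 + 22 years → 7 September 2000.
Opposition Stay Credit: +194 days → 20 March 2001.
Processing Delay Credit: +795 days → 24 May 2003.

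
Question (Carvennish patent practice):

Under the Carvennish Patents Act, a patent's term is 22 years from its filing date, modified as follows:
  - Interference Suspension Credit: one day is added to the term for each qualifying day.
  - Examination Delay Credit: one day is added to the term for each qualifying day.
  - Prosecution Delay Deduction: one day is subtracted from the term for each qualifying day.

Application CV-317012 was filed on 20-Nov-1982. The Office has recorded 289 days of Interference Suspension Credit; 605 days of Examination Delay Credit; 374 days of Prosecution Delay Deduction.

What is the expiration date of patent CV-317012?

Base term: filing date + 22 years → 20 November 2004.
Interference Suspension Credit: +289 days → 5 September 2005.
Examination Delay Credit: +605 days → 3 May 2007.
Prosecution Delay Deduction: −374 days → 24 April 2006.

April 24, 2006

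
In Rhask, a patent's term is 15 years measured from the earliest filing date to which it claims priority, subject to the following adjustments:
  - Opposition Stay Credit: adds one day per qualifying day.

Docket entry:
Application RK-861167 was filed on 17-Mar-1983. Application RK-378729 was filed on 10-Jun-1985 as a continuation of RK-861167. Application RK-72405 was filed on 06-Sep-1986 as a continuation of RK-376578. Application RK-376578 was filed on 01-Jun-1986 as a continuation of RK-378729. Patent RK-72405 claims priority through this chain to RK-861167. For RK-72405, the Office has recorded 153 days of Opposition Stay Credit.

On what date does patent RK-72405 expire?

Earliest priority filing: 17 March 1983.
Base term: 17 March 1983 + 15 years → 17 March 1998.
Opposition Stay Credit: +153 days → 17 August 1998.

August 17, 1998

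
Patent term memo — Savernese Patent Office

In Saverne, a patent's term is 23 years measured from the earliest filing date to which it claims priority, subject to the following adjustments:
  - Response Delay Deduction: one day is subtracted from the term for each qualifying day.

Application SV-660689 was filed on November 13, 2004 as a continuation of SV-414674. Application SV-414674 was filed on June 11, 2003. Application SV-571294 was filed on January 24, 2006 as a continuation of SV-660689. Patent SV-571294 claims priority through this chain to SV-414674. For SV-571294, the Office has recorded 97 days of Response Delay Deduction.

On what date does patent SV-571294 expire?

Earliest priority filing: 11 June 2003.
Base term: 11 June 2003 + 23 years → 11 June 2026.
Response Delay Deduction: −97 days → 6 March 2026.

2026-03-06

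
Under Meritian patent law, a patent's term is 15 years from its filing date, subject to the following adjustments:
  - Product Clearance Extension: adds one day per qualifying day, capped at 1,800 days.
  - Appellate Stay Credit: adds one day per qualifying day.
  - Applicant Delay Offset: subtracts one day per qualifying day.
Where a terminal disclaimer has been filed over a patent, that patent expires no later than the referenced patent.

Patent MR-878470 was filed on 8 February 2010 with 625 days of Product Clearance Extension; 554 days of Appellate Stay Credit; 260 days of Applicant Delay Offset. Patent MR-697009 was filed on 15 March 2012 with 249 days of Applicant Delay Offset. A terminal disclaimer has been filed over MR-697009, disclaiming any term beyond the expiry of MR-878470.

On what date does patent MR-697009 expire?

July 9, 2026

Natural term of MR-697009:
  Base: filing + 15 years → 15 March 2027.
  Applicant Delay Offset: −249 days → 9 July 2026.
Expiry of referenced patent MR-878470:
  Base: filing + 15 years → 8 February 2025.
  Product Clearance Extension: 625 days (within the 1800-day cap) → +625 days → 26 October 2026.
  Appellate Stay Credit: +554 days → 2 May 2028.
  Applicant Delay Offset: −260 days → 16 August 2027.
Terminal disclaimer: MR-697009 expires on the earlier of 9 July 2026 and 16 August 2027.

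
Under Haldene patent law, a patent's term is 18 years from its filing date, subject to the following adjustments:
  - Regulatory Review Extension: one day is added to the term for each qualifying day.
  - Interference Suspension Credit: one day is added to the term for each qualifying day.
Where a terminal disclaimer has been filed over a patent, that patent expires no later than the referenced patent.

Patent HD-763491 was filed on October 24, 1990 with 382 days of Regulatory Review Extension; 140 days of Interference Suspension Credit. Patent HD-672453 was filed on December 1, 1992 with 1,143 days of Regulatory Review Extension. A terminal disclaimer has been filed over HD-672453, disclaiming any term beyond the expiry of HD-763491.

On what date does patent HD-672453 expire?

Natural term of HD-672453:
  Base: filing + 18 years → 1 December 2010.
  Regulatory Review Extension: +1143 days → 17 January 2014.
Expiry of referenced patent HD-763491:
  Base: filing + 18 years → 24 October 2008.
  Regulatory Review Extension: +382 days → 10 November 2009.
  Interference Suspension Credit: +140 days → 30 March 2010.
Terminal disclaimer: HD-672453 expires on the earlier of 17 January 2014 and 30 March 2010.

March 30, 2010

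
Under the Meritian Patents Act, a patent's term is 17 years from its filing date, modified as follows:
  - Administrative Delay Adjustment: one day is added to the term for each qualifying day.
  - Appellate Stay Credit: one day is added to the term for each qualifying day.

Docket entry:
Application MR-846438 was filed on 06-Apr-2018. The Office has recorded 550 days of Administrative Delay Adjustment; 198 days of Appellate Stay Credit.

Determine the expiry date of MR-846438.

Base term: filing date + 17 years → 6 April 2035.
Administrative Delay Adjustment: +550 days → 7 October 2036.
Appellate Stay Credit: +198 days → 23 April 2037.

April 23, 2037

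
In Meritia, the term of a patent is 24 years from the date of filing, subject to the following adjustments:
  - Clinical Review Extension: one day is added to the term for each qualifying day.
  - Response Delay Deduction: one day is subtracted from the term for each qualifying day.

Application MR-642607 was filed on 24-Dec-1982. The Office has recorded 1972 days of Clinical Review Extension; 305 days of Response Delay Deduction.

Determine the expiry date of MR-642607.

July 18, 2011

Base term: filing date + 24 years → 24 December 2006.
Clinical Review Extension: +1972 days → 18 May 2012.
Response Delay Deduction: −305 days → 18 July 2011.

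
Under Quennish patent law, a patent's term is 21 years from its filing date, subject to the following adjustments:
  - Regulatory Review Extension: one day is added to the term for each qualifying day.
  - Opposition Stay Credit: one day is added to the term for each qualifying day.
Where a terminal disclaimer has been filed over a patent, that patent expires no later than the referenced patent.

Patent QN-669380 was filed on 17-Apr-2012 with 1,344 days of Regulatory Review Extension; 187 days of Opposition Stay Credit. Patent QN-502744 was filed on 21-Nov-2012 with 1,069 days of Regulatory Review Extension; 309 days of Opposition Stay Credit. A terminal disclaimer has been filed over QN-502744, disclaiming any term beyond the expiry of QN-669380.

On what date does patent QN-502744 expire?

June 26, 2037

Natural term of QN-502744:
  Base: filing + 21 years → 21 November 2033.
  Regulatory Review Extension: +1069 days → 25 October 2036.
  Opposition Stay Credit: +309 days → 30 August 2037.
Expiry of referenced patent QN-669380:
  Base: filing + 21 years → 17 April 2033.
  Regulatory Review Extension: +1344 days → 21 December 2036.
  Opposition Stay Credit: +187 days → 26 June 2037.
Terminal disclaimer: QN-502744 expires on the earlier of 30 August 2037 and 26 June 2037.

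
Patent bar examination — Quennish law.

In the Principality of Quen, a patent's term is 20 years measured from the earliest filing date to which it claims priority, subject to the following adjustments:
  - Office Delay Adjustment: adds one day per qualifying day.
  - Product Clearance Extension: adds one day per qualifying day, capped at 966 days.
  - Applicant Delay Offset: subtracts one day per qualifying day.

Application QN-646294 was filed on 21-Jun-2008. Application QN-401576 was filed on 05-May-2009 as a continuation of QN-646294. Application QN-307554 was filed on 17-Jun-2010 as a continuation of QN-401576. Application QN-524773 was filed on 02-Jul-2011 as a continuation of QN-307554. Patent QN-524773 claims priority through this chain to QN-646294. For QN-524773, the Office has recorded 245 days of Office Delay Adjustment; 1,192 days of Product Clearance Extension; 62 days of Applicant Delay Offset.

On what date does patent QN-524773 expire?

Earliest priority filing: 21 June 2008.
Base term: 21 June 2008 + 20 years → 21 June 2028.
Office Delay Adjustment: +245 days → 21 February 2029.
Product Clearance Extension: 1192 days claimed exceeds the 966-day cap, so +966 days → 15 October 2031.
Applicant Delay Offset: −62 days → 14 August 2031.

2031-08-14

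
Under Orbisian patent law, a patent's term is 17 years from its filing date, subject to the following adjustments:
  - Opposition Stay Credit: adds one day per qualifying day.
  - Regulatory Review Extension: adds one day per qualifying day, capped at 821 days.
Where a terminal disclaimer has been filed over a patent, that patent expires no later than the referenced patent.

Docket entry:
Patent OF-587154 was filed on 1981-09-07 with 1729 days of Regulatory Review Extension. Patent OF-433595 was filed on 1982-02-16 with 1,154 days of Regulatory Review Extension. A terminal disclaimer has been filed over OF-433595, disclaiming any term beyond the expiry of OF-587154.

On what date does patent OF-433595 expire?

December 6, 2000

Natural term of OF-433595:
  Base: filing + 17 years → 16 February 1999.
  Regulatory Review Extension: 1154 days claimed exceeds the 821-day cap, so +821 days → 17 May 2001.
Expiry of referenced patent OF-587154:
  Base: filing + 17 years → 7 September 1998.
  Regulatory Review Extension: 1729 days claimed exceeds the 821-day cap, so +821 days → 6 December 2000.
Terminal disclaimer: OF-433595 expires on the earlier of 17 May 2001 and 6 December 2000.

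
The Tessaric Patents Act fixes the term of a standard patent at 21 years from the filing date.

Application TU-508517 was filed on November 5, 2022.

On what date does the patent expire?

Filing date + 21 years → 5 November 2043.

2043-11-05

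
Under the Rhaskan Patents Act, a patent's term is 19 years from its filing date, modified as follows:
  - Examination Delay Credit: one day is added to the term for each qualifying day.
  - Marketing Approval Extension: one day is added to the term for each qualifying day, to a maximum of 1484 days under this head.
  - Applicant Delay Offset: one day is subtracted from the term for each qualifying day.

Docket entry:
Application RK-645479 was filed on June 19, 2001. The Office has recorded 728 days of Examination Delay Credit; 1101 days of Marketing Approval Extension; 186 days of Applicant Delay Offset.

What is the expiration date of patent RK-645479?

Base term: filing date + 19 years → 19 June 2020.
Examination Delay Credit: +728 days → 17 June 2022.
Marketing Approval Extension: 1101 days (within the 1484-day cap) → +1101 days → 22 June 2025.
Applicant Delay Offset: −186 days → 18 December 2024.

2024-12-18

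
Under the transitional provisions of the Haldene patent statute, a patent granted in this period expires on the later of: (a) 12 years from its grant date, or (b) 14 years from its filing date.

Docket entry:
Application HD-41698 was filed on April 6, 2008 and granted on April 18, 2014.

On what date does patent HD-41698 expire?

2026-04-18

(a) grant + 12 years → 18 April 2026.
(b) filing + 14 years → 6 April 2022.
Later of the two: 18 April 2026.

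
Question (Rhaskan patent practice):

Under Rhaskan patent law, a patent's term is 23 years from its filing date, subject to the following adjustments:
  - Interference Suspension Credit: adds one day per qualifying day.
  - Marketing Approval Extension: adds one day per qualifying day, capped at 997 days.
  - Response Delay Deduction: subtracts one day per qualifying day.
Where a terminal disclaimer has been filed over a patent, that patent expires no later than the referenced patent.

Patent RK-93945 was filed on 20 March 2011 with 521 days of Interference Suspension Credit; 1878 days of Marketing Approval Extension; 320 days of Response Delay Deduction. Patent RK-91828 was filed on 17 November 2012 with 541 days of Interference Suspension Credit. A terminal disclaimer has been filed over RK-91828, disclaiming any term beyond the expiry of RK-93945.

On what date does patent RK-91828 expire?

2037-05-11

Natural term of RK-91828:
  Base: filing + 23 years → 17 November 2035.
  Interference Suspension Credit: +541 days → 11 May 2037.
Expiry of referenced patent RK-93945:
  Base: filing + 23 years → 20 March 2034.
  Interference Suspension Credit: +521 days → 23 August 2035.
  Marketing Approval Extension: 1878 days claimed exceeds the 997-day cap, so +997 days → 16 May 2038.
  Response Delay Deduction: −320 days → 30 June 2037.
Terminal disclaimer: RK-91828 expires on the earlier of 11 May 2037 and 30 June 2037.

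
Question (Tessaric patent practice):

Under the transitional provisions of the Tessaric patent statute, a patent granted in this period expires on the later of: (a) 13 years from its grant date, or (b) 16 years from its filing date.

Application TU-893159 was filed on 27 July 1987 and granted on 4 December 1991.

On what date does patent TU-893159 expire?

(a) grant + 13 years → 4 December 2004.
(b) filing + 16 years → 27 July 2003.
Later of the two: 4 December 2004.

December 4, 2004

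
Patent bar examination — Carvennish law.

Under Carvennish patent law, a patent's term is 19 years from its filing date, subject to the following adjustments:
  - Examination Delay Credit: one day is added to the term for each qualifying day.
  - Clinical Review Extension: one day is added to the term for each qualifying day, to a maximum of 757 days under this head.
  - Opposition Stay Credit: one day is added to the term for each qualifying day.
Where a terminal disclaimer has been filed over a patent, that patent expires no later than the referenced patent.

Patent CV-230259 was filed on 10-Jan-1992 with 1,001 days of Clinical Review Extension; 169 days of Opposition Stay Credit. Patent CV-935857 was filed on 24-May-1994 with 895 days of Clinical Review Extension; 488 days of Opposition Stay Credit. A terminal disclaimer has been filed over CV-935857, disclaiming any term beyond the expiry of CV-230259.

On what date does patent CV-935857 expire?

Natural term of CV-935857:
  Base: filing + 19 years → 24 May 2013.
  Clinical Review Extension: 895 days claimed exceeds the 757-day cap, so +757 days → 20 June 2015.
  Opposition Stay Credit: +488 days → 20 October 2016.
Expiry of referenced patent CV-230259:
  Base: filing + 19 years → 10 January 2011.
  Clinical Review Extension: 1001 days claimed exceeds the 757-day cap, so +757 days → 5 February 2013.
  Opposition Stay Credit: +169 days → 24 July 2013.
Terminal disclaimer: CV-935857 expires on the earlier of 20 October 2016 and 24 July 2013.

July 24, 2013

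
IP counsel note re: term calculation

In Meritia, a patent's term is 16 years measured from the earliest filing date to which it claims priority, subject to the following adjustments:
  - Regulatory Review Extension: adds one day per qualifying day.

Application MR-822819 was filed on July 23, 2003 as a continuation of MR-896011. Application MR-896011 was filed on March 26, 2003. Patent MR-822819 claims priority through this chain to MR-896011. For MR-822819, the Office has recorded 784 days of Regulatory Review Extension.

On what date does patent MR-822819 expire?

Earliest priority filing: 26 March 2003.
Base term: 26 March 2003 + 16 years → 26 March 2019.
Regulatory Review Extension: +784 days → 18 May 2021.

2021-05-18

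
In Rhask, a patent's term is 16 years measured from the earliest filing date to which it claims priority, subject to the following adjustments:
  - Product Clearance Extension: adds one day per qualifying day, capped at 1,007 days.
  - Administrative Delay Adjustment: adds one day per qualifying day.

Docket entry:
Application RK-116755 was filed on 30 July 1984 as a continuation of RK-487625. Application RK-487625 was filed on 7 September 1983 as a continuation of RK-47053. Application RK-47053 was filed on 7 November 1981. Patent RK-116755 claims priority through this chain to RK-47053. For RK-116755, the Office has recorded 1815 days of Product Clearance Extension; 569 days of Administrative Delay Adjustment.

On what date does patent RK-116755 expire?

Earliest priority filing: 7 November 1981.
Base term: 7 November 1981 + 16 years → 7 November 1997.
Product Clearance Extension: 1815 days claimed exceeds the 1007-day cap, so +1007 days → 10 August 2000.
Administrative Delay Adjustment: +569 days → 2 March 2002.

2002-03-02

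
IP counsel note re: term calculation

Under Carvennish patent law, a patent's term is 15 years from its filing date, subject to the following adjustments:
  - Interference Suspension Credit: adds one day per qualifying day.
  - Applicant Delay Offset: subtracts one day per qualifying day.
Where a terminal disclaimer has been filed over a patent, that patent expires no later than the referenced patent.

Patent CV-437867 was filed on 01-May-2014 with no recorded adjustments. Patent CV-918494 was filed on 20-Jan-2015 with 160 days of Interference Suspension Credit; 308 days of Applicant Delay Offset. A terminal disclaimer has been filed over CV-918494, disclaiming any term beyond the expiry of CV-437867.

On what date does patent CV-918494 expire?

May 1, 2029

Natural term of CV-918494:
  Base: filing + 15 years → 20 January 2030.
  Interference Suspension Credit: +160 days → 29 June 2030.
  Applicant Delay Offset: −308 days → 25 August 2029.
Expiry of referenced patent CV-437867:
  Base: filing + 15 years → 1 May 2029.
Terminal disclaimer: CV-918494 expires on the earlier of 25 August 2029 and 1 May 2029.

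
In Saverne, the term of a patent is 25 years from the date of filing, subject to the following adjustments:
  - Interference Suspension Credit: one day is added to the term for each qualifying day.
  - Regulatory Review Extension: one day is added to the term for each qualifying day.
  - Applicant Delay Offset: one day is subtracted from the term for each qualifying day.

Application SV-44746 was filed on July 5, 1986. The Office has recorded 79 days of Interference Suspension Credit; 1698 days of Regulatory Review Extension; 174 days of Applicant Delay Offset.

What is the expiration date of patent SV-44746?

November 24, 2015

Base term: filing date + 25 years → 5 July 2011.
Interference Suspension Credit: +79 days → 22 September 2011.
Regulatory Review Extension: +1698 days → 16 May 2016.
Applicant Delay Offset: −174 days → 24 November 2015.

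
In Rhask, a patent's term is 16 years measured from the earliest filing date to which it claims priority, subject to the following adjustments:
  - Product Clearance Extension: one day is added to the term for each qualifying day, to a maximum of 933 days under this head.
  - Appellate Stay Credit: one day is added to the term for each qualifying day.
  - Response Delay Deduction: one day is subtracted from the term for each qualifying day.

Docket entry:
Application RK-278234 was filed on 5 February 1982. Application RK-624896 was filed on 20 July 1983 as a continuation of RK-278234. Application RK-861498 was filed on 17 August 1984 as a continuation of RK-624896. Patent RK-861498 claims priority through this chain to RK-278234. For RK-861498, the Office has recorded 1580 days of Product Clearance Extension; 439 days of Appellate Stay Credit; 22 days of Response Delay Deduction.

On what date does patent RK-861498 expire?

2001-10-17

Earliest priority filing: 5 February 1982.
Base term: 5 February 1982 + 16 years → 5 February 1998.
Product Clearance Extension: 1580 days claimed exceeds the 933-day cap, so +933 days → 26 August 2000.
Appellate Stay Credit: +439 days → 8 November 2001.
Response Delay Deduction: −22 days → 17 October 2001.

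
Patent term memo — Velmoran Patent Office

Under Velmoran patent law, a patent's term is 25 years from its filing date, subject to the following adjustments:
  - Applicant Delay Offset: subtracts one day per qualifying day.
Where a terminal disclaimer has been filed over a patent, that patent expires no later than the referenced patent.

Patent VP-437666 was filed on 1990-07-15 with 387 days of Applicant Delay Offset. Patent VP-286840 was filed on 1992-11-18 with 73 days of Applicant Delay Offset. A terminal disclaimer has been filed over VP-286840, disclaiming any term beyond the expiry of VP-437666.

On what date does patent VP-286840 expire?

Natural term of VP-286840:
  Base: filing + 25 years → 18 November 2017.
  Applicant Delay Offset: −73 days → 6 September 2017.
Expiry of referenced patent VP-437666:
  Base: filing + 25 years → 15 July 2015.
  Applicant Delay Offset: −387 days → 23 June 2014.
Terminal disclaimer: VP-286840 expires on the earlier of 6 September 2017 and 23 June 2014.

June 23, 2014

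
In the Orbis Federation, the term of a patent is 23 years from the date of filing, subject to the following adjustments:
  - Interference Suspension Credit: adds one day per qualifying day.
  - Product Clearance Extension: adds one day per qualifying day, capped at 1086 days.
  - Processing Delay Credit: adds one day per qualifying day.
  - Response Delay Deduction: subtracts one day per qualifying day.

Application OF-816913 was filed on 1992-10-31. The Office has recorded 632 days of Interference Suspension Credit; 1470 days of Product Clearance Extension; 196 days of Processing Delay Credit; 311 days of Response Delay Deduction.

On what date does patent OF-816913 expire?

2020-03-21

Base term: filing date + 23 years → 31 October 2015.
Interference Suspension Credit: +632 days → 24 July 2017.
Product Clearance Extension: 1470 days claimed exceeds the 1086-day cap, so +1086 days → 14 July 2020.
Processing Delay Credit: +196 days → 26 January 2021.
Response Delay Deduction: −311 days → 21 March 2020.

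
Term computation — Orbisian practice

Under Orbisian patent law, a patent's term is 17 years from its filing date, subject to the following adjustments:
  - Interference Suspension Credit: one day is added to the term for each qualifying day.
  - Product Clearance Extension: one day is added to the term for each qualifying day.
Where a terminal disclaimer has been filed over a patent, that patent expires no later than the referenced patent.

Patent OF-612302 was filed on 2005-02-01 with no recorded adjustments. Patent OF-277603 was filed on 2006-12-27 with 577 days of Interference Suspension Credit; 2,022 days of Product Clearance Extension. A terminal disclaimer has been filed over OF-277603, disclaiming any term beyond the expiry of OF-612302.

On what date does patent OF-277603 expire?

Natural term of OF-277603:
  Base: filing + 17 years → 27 December 2023.
  Interference Suspension Credit: +577 days → 26 July 2025.
  Product Clearance Extension: +2022 days → 7 February 2031.
Expiry of referenced patent OF-612302:
  Base: filing + 17 years → 1 February 2022.
Terminal disclaimer: OF-277603 expires on the earlier of 7 February 2031 and 1 February 2022.

2022-02-01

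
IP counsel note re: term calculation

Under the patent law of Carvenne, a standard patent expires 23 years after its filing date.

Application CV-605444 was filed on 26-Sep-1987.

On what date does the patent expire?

September 26, 2010

Filing date + 23 years → 26 September 2010.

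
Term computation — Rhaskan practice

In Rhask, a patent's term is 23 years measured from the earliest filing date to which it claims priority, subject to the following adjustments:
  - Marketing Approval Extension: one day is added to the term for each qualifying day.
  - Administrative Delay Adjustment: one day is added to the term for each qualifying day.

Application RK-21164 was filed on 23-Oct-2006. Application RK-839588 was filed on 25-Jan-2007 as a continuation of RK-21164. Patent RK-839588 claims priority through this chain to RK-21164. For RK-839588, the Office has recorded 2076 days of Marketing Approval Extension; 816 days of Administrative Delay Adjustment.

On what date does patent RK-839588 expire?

Earliest priority filing: 23 October 2006.
Base term: 23 October 2006 + 23 years → 23 October 2029.
Marketing Approval Extension: +2076 days → 30 June 2035.
Administrative Delay Adjustment: +816 days → 23 September 2037.

September 23, 2037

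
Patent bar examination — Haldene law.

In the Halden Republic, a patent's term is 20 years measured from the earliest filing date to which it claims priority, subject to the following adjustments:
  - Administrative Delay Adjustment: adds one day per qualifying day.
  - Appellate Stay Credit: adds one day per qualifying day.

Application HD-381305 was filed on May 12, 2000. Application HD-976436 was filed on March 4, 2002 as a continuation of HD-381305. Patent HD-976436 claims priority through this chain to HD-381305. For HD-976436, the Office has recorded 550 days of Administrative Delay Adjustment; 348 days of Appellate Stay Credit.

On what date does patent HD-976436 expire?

Earliest priority filing: 12 May 2000.
Base term: 12 May 2000 + 20 years → 12 May 2020.
Administrative Delay Adjustment: +550 days → 13 November 2021.
Appellate Stay Credit: +348 days → 27 October 2022.

October 27, 2022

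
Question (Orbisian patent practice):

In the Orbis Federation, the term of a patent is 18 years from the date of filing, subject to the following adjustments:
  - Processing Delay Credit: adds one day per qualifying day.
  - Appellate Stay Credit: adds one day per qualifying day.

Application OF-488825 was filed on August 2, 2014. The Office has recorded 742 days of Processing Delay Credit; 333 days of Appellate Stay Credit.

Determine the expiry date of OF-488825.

July 13, 2035

Base term: filing date + 18 years → 2 August 2032.
Processing Delay Credit: +742 days → 14 August 2034.
Appellate Stay Credit: +333 days → 13 July 2035.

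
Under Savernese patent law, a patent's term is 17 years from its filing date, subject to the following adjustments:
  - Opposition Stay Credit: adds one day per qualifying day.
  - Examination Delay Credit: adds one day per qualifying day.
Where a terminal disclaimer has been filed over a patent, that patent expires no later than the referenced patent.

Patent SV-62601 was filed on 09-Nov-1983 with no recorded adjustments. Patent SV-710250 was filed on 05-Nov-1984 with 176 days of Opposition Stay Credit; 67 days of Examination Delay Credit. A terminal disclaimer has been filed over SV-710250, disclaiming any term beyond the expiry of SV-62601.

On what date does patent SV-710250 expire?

Natural term of SV-710250:
  Base: filing + 17 years → 5 November 2001.
  Opposition Stay Credit: +176 days → 30 April 2002.
  Examination Delay Credit: +67 days → 6 July 2002.
Expiry of referenced patent SV-62601:
  Base: filing + 17 years → 9 November 2000.
Terminal disclaimer: SV-710250 expires on the earlier of 6 July 2002 and 9 November 2000.

2000-11-09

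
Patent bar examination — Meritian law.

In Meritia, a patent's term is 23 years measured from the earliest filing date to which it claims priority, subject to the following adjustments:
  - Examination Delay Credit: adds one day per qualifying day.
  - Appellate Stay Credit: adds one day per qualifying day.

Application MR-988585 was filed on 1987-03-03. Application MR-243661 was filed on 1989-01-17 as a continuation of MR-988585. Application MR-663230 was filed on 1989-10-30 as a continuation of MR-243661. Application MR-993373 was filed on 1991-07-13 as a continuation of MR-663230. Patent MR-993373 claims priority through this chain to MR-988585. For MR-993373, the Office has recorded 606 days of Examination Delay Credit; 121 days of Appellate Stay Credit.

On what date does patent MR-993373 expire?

2012-02-28

Earliest priority filing: 3 March 1987.
Base term: 3 March 1987 + 23 years → 3 March 2010.
Examination Delay Credit: +606 days → 30 October 2011.
Appellate Stay Credit: +121 days → 28 February 2012.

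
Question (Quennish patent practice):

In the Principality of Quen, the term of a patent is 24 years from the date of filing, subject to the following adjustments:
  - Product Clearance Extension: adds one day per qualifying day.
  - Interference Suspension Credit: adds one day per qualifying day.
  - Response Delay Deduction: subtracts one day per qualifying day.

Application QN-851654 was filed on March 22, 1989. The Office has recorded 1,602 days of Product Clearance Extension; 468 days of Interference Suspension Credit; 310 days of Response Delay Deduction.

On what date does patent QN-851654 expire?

Base term: filing date + 24 years → 22 March 2013.
Product Clearance Extension: +1602 days → 10 August 2017.
Interference Suspension Credit: +468 days → 21 November 2018.
Response Delay Deduction: −310 days → 15 January 2018.

2018-01-15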